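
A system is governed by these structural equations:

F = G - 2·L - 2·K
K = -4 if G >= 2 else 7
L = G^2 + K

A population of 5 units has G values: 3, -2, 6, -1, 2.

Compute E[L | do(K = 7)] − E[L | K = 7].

8.3

Every unit gets K=7 under the intervention. L values become 16, 11, 43, 8, 11; E[L|do(K=7)] = 17.8.
Observing K=7 restricts to units where K's equation naturally yields 7: G ∈ {-2, -1}. In that subpopulation L = 11, 8, mean 9.5.
Difference = 17.8 − 9.5 = 8.3.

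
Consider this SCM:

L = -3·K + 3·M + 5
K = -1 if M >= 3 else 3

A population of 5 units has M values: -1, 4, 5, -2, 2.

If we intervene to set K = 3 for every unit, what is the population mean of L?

The intervention sets K=3 in all 5 units regardless of M. Recomputing L per unit gives -7, 8, 11, -10, 2; average 0.8.

0.8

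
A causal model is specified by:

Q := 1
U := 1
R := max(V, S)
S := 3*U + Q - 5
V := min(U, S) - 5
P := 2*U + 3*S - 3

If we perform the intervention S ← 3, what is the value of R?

The intervention breaks the incoming arrows to S: S := 3*U + Q - 5 no longer applies, and S = 3.
V = min(U, S) - 5  [with U=1, S=3]  = -4
R = max(V, S)  [with V=-4, S=3]  = 3

3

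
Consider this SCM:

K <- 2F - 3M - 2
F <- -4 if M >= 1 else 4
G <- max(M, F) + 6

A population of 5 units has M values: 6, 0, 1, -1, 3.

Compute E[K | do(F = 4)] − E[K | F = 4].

The intervention sets F=4 in all 5 units regardless of M. Recomputing K per unit gives -12, 6, 3, 9, -3; average 0.6.
Observing F=4 restricts to units where F's equation naturally yields 4: M ∈ {0, -1}. In that subpopulation K = 6, 9, mean 7.5.
Difference = 0.6 − 7.5 = -6.9.

-6.9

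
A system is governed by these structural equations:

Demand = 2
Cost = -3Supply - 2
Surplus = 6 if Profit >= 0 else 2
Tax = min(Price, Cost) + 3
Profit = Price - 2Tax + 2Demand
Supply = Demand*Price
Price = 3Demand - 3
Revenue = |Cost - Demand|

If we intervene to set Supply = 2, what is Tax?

The intervention breaks the incoming arrows to Supply: Supply = Demand*Price no longer applies, and Supply = 2.
Price = 3Demand - 3  [with Demand=2]  = 3
Cost = -3Supply - 2  [with Supply=2]  = -8
Tax = min(Price, Cost) + 3  [with Price=3, Cost=-8]  = -5

-5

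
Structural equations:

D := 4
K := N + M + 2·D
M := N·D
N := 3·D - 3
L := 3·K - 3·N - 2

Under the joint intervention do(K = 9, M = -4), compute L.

The joint intervention fixes K = 9, M = -4, removing each variable's own equation.
N = 3·D - 3  [with D=4]  = 9
L = 3·K - 3·N - 2  [with K=9, N=9]  = -2

-2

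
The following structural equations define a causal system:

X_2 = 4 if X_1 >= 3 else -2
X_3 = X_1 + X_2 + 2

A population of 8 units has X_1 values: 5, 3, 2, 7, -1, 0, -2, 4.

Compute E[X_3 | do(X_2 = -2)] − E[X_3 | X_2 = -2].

2.5

Under do(X_2=-2), X_2's equation is replaced by X_2=-2 for every unit. Per-unit X_3: 5, 3, 2, 7, -1, 0, -2, 4. Mean = 2.25.
Conditioning on X_2=-2 selects the 4 unit(s) with X_1 ∈ {2, -1, 0, -2}. Their X_3 values: 2, -1, 0, -2. Mean = -0.25.
Difference = 2.25 − (-0.25) = 2.5.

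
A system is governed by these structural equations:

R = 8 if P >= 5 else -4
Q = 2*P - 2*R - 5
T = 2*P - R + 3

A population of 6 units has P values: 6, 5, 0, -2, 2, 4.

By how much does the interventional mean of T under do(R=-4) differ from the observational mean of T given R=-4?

do(R=-4) breaks R's dependence on P. With R=-4 fixed, T across the units is 19, 17, 7, 3, 11, 15, mean 12.
Observing R=-4 restricts to units where R's equation naturally yields -4: P ∈ {0, -2, 2, 4}. In that subpopulation T = 7, 3, 11, 15, mean 9.
Difference = 12 − 9 = 3.

3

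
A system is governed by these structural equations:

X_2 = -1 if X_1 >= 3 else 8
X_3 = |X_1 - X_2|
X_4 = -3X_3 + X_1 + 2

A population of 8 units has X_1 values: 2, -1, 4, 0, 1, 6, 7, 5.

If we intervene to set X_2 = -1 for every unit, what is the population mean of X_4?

The intervention sets X_2=-1 in all 8 units regardless of X_1. Recomputing X_4 per unit gives -5, 1, -9, -1, -3, -13, -15, -11; average -7.

-7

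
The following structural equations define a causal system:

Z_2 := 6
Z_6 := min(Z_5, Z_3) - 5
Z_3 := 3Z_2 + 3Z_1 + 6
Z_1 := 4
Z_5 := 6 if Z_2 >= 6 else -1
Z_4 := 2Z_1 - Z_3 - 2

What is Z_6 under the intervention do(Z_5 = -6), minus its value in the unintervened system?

The intervention breaks the incoming arrows to Z_5: Z_5 := 6 if Z_2 >= 6 else -1 no longer applies, and Z_5 = -6.
Z_3 = 3Z_2 + 3Z_1 + 6  [with Z_2=6, Z_1=4]  = 36
Z_6 = min(Z_5, Z_3) - 5  [with Z_5=-6, Z_3=36]  = -11
Without intervention: Z_3 = 3Z_2 + 3Z_1 + 6  [with Z_2=6, Z_1=4]  = 36; Z_5 = 6 if Z_2 >= 6 else -1  [with Z_2=6]  = 6; Z_6 = min(Z_5, Z_3) - 5  [with Z_5=6, Z_3=36]  = 1.
Change = -11 − 1 = -12.

-12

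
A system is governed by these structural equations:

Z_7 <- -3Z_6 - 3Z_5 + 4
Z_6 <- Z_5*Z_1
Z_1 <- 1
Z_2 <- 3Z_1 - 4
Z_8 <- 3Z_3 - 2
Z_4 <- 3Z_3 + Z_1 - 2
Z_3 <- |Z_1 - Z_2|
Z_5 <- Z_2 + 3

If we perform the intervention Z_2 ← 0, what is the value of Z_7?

Under do(Z_2=0), the mechanism Z_2 <- 3Z_1 - 4 is discarded; Z_2 is fixed at 0.
Z_5 = Z_2 + 3  [with Z_2=0]  = 3
Z_6 = Z_5*Z_1  [with Z_5=3, Z_1=1]  = 3
Z_7 = -3Z_6 - 3Z_5 + 4  [with Z_6=3, Z_5=3]  = -14

-14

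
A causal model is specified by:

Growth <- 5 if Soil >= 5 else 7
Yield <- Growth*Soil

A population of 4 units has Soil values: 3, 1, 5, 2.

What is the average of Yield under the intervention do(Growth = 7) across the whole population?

19.25

The intervention sets Growth=7 in all 4 units regardless of Soil. Recomputing Yield per unit gives 21, 7, 35, 14; average 19.25.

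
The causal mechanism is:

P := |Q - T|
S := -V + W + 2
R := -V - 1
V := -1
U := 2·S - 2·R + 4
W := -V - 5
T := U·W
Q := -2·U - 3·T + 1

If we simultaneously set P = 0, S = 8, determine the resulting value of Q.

Under do(P = 0, S = 8), each intervened variable's structural equation is replaced by its fixed value.
W = -V - 5  [with V=-1]  = -4
R = -V - 1  [with V=-1]  = 0
U = 2·S - 2·R + 4  [with S=8, R=0]  = 20
T = U·W  [with U=20, W=-4]  = -80
Q = -2·U - 3·T + 1  [with U=20, T=-80]  = 201

201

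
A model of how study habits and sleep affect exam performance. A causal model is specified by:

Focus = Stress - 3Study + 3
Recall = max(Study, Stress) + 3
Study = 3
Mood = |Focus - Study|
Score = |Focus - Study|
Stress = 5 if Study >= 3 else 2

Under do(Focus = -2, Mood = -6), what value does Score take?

5

The joint intervention fixes Focus = -2, Mood = -6, removing each variable's own equation.
Score = |Focus - Study|  [with Focus=-2, Study=3]  = 5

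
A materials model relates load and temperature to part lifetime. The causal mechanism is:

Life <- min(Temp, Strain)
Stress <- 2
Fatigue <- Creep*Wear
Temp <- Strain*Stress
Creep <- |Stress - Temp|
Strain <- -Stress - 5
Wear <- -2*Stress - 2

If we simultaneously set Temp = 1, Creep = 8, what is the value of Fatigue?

-48

Setting Temp = 1, Creep = 8 by intervention discards those variables' equations.
Wear = -2*Stress - 2  [with Stress=2]  = -6
Fatigue = Creep*Wear  [with Creep=8, Wear=-6]  = -48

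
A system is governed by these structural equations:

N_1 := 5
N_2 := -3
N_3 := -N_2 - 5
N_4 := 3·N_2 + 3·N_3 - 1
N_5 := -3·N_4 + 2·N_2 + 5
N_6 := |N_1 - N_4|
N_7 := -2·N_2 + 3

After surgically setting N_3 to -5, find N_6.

The intervention breaks the incoming arrows to N_3: N_3 := -N_2 - 5 no longer applies, and N_3 = -5.
N_4 = 3·N_2 + 3·N_3 - 1  [with N_2=-3, N_3=-5]  = -25
N_6 = |N_1 - N_4|  [with N_1=5, N_4=-25]  = 30

30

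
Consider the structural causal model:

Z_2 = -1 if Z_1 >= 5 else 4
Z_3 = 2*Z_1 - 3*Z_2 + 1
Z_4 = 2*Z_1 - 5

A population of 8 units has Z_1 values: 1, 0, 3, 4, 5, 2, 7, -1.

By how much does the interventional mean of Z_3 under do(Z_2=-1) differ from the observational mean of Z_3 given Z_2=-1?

Under do(Z_2=-1), Z_2's equation is replaced by Z_2=-1 for every unit. Per-unit Z_3: 6, 4, 10, 12, 14, 8, 18, 2. Mean = 9.25.
Observing Z_2=-1 restricts to units where Z_2's equation naturally yields -1: Z_1 ∈ {5, 7}. In that subpopulation Z_3 = 14, 18, mean 16.
Difference = 9.25 − 16 = -6.75.

-6.75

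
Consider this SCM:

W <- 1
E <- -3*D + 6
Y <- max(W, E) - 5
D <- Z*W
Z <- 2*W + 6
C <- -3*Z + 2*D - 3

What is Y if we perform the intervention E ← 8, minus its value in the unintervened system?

The intervention breaks the incoming arrows to E: E <- -3*D + 6 no longer applies, and E = 8.
Y = max(W, E) - 5  [with W=1, E=8]  = 3
Without intervention: Z = 2*W + 6  [with W=1]  = 8; D = Z*W  [with Z=8, W=1]  = 8; E = -3*D + 6  [with D=8]  = -18; Y = max(W, E) - 5  [with W=1, E=-18]  = -4.
Change = 3 − (-4) = 7.

7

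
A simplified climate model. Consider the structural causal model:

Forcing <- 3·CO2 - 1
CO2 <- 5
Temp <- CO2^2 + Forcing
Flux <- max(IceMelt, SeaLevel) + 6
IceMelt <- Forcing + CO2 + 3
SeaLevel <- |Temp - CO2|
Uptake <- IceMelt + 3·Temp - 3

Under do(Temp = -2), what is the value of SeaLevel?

do(Temp=-2) replaces the equation Temp <- CO2^2 + Forcing with the constant Temp = -2.
SeaLevel = |Temp - CO2|  [with Temp=-2, CO2=5]  = 7

7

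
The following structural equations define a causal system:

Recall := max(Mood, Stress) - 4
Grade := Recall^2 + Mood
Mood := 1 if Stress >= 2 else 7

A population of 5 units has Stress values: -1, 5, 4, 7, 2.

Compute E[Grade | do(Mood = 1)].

Every unit gets Mood=1 under the intervention. Grade values become 10, 2, 1, 10, 5; E[Grade|do(Mood=1)] = 5.6.

5.6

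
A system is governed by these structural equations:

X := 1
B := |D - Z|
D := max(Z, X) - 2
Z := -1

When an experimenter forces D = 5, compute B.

6

The intervention breaks the incoming arrows to D: D := max(Z, X) - 2 no longer applies, and D = 5.
B = |D - Z|  [with D=5, Z=-1]  = 6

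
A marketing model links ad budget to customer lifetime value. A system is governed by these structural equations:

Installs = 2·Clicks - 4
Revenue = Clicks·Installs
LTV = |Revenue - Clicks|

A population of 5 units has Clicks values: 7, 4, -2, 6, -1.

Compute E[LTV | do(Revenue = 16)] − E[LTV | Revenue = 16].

do(Revenue=16) breaks Revenue's dependence on Clicks. With Revenue=16 fixed, LTV across the units is 9, 12, 18, 10, 17, mean 13.2.
Observing Revenue=16 restricts to units where Revenue's equation naturally yields 16: Clicks ∈ {4, -2}. In that subpopulation LTV = 12, 18, mean 15.
Difference = 13.2 − 15 = -1.8.

-1.8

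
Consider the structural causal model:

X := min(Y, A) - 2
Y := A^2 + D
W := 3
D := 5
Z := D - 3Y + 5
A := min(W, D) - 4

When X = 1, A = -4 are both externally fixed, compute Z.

The joint intervention fixes X = 1, A = -4, removing each variable's own equation.
Y = A^2 + D  [with A=-4, D=5]  = 21
Z = D - 3Y + 5  [with D=5, Y=21]  = -53

-53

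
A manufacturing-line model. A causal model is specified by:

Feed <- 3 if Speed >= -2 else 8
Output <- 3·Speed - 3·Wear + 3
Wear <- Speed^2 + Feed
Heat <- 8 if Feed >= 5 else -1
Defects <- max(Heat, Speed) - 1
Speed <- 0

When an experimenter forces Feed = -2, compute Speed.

0

Under do(Feed=-2), the mechanism Feed <- 3 if Speed >= -2 else 8 is discarded; Feed is fixed at -2.
Speed is not downstream of the intervention, so its value is determined by the original equations.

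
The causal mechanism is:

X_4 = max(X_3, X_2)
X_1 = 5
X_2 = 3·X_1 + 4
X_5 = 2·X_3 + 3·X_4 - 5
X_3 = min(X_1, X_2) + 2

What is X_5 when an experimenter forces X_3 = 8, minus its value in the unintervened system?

2

do(X_3=8) replaces the equation X_3 = min(X_1, X_2) + 2 with the constant X_3 = 8.
X_2 = 3·X_1 + 4  [with X_1=5]  = 19
X_4 = max(X_3, X_2)  [with X_3=8, X_2=19]  = 19
X_5 = 2·X_3 + 3·X_4 - 5  [with X_3=8, X_4=19]  = 68
Without intervention: X_2 = 3·X_1 + 4  [with X_1=5]  = 19; X_3 = min(X_1, X_2) + 2  [with X_1=5, X_2=19]  = 7; X_4 = max(X_3, X_2)  [with X_3=7, X_2=19]  = 19; X_5 = 2·X_3 + 3·X_4 - 5  [with X_3=7, X_4=19]  = 66.
Change = 68 − 66 = 2.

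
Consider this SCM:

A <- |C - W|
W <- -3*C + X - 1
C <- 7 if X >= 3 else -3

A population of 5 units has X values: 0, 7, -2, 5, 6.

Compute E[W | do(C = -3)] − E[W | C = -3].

4.2

Every unit gets C=-3 under the intervention. W values become 8, 15, 6, 13, 14; E[W|do(C=-3)] = 11.2.
Observing C=-3 restricts to units where C's equation naturally yields -3: X ∈ {0, -2}. In that subpopulation W = 8, 6, mean 7.
Difference = 11.2 − 7 = 4.2.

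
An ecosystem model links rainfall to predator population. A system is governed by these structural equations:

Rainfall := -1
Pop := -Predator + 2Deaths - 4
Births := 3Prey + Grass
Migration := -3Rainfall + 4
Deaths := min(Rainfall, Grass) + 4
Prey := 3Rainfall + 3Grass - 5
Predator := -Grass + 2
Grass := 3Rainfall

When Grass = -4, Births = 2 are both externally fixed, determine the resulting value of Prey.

-20

Under do(Grass = -4, Births = 2), each intervened variable's structural equation is replaced by its fixed value.
Prey = 3Rainfall + 3Grass - 5  [with Rainfall=-1, Grass=-4]  = -20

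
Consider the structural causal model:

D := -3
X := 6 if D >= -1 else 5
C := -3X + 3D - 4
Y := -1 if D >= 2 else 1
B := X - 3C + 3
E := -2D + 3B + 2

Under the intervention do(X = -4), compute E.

Under do(X=-4), the mechanism X := 6 if D >= -1 else 5 is discarded; X is fixed at -4.
C = -3X + 3D - 4  [with X=-4, D=-3]  = -1
B = X - 3C + 3  [with X=-4, C=-1]  = 2
E = -2D + 3B + 2  [with D=-3, B=2]  = 14

14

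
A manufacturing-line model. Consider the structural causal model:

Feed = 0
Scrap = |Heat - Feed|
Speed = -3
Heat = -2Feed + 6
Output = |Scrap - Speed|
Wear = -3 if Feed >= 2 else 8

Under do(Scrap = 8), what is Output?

The intervention breaks the incoming arrows to Scrap: Scrap = |Heat - Feed| no longer applies, and Scrap = 8.
Output = |Scrap - Speed|  [with Scrap=8, Speed=-3]  = 11

11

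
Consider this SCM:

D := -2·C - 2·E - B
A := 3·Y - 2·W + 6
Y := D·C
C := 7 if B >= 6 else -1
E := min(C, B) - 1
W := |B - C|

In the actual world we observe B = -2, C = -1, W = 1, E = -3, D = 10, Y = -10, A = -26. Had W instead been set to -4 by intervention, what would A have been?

The intervention breaks the incoming arrows to W: W := |B - C| no longer applies, and W = -4.
C = 7 if B >= 6 else -1  [with B=-2]  = -1
E = min(C, B) - 1  [with C=-1, B=-2]  = -3
D = -2·C - 2·E - B  [with C=-1, E=-3, B=-2]  = 10
Y = D·C  [with D=10, C=-1]  = -10
A = 3·Y - 2·W + 6  [with Y=-10, W=-4]  = -16

-16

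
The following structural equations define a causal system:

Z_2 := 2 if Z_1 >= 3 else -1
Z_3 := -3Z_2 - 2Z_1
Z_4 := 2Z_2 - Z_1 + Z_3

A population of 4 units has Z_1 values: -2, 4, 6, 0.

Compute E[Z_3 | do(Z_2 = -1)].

-1

The intervention sets Z_2=-1 in all 4 units regardless of Z_1. Recomputing Z_3 per unit gives 7, -5, -9, 3; average -1.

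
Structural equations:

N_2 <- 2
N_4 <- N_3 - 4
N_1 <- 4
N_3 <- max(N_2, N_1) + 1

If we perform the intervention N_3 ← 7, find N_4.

The intervention breaks the incoming arrows to N_3: N_3 <- max(N_2, N_1) + 1 no longer applies, and N_3 = 7.
N_4 = N_3 - 4  [with N_3=7]  = 3

3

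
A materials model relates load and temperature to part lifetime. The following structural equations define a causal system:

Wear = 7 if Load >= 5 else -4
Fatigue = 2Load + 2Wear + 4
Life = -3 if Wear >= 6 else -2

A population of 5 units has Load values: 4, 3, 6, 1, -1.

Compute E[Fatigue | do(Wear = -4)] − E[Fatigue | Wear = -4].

1.7

Every unit gets Wear=-4 under the intervention. Fatigue values become 4, 2, 8, -2, -6; E[Fatigue|do(Wear=-4)] = 1.2.
Observing Wear=-4 restricts to units where Wear's equation naturally yields -4: Load ∈ {4, 3, 1, -1}. In that subpopulation Fatigue = 4, 2, -2, -6, mean -0.5.
Difference = 1.2 − (-0.5) = 1.7.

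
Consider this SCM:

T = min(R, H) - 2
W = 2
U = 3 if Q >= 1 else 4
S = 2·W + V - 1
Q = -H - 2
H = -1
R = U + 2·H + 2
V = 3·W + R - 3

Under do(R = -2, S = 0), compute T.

Under do(R = -2, S = 0), each intervened variable's structural equation is replaced by its fixed value.
T = min(R, H) - 2  [with R=-2, H=-1]  = -4

-4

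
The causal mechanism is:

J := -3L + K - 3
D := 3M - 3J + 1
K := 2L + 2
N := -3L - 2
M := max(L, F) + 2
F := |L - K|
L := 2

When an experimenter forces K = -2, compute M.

6

Under do(K=-2), the mechanism K := 2L + 2 is discarded; K is fixed at -2.
F = |L - K|  [with L=2, K=-2]  = 4
M = max(L, F) + 2  [with L=2, F=4]  = 6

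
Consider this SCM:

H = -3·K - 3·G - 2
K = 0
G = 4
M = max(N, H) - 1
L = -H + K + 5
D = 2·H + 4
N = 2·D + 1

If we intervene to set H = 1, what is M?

12

The intervention breaks the incoming arrows to H: H = -3·K - 3·G - 2 no longer applies, and H = 1.
D = 2·H + 4  [with H=1]  = 6
N = 2·D + 1  [with D=6]  = 13
M = max(N, H) - 1  [with N=13, H=1]  = 12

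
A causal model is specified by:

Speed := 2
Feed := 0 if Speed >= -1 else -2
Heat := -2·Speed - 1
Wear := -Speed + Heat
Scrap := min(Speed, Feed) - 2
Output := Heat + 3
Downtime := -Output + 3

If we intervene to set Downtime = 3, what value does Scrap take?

-2

The intervention breaks the incoming arrows to Downtime: Downtime := -Output + 3 no longer applies, and Downtime = 3.
Scrap is not downstream of the intervention, so its value is determined by the original equations.
Feed = 0 if Speed >= -1 else -2  [with Speed=2]  = 0
Scrap = min(Speed, Feed) - 2  [with Speed=2, Feed=0]  = -2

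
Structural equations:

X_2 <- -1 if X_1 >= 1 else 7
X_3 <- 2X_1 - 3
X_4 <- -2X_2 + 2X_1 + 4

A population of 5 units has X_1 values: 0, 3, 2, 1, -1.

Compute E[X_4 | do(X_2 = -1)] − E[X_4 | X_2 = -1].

The intervention sets X_2=-1 in all 5 units regardless of X_1. Recomputing X_4 per unit gives 6, 12, 10, 8, 4; average 8.
Observing X_2=-1 restricts to units where X_2's equation naturally yields -1: X_1 ∈ {3, 2, 1}. In that subpopulation X_4 = 12, 10, 8, mean 10.
Difference = 8 − 10 = -2.

-2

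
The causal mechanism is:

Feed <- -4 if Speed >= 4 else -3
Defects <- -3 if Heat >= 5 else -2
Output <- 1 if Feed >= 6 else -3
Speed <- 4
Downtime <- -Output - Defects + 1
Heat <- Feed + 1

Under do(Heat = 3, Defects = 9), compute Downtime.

-5

Setting Heat = 3, Defects = 9 by intervention discards those variables' equations.
Feed = -4 if Speed >= 4 else -3  [with Speed=4]  = -4
Output = 1 if Feed >= 6 else -3  [with Feed=-4]  = -3
Downtime = -Output - Defects + 1  [with Output=-3, Defects=9]  = -5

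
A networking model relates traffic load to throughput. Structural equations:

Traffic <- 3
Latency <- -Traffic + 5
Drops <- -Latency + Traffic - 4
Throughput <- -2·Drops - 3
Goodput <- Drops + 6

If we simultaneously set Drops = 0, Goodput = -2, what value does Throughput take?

-3

The joint intervention fixes Drops = 0, Goodput = -2, removing each variable's own equation.
Throughput = -2·Drops - 3  [with Drops=0]  = -3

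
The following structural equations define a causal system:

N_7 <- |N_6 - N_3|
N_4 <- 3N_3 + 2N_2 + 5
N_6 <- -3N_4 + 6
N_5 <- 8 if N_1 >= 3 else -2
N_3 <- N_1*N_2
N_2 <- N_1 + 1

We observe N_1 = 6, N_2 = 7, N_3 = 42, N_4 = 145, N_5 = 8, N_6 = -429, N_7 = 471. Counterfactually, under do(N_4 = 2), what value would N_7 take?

The intervention breaks the incoming arrows to N_4: N_4 <- 3N_3 + 2N_2 + 5 no longer applies, and N_4 = 2.
N_2 = N_1 + 1  [with N_1=6]  = 7
N_3 = N_1*N_2  [with N_1=6, N_2=7]  = 42
N_6 = -3N_4 + 6  [with N_4=2]  = 0
N_7 = |N_6 - N_3|  [with N_6=0, N_3=42]  = 42

42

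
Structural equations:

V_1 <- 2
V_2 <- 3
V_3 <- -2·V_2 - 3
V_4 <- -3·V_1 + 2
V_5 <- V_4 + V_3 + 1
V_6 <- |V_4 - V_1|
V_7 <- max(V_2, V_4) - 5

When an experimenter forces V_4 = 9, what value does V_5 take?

1

Intervening sets V_4 = 9 and removes its equation (V_4 <- -3·V_1 + 2).
V_3 = -2·V_2 - 3  [with V_2=3]  = -9
V_5 = V_4 + V_3 + 1  [with V_4=9, V_3=-9]  = 1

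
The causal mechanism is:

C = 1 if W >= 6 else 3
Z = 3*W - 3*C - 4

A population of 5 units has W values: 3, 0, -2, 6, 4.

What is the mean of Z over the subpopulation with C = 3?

Conditioning on C=3 selects the 4 unit(s) with W ∈ {3, 0, -2, 4}. Their Z values: -4, -13, -19, -1. Mean = -9.25.

-9.25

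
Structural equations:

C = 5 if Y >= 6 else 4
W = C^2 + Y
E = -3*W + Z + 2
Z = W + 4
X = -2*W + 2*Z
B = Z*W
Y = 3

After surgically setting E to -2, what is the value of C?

4

Under do(E=-2), the mechanism E = -3*W + Z + 2 is discarded; E is fixed at -2.
C is not downstream of the intervention, so its value is determined by the original equations.
C = 5 if Y >= 6 else 4  [with Y=3]  = 4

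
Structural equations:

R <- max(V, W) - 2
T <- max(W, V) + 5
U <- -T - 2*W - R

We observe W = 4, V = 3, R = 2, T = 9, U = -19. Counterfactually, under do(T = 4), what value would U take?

Intervening sets T = 4 and removes its equation (T <- max(W, V) + 5).
R = max(V, W) - 2  [with V=3, W=4]  = 2
U = -T - 2*W - R  [with T=4, W=4, R=2]  = -14

-14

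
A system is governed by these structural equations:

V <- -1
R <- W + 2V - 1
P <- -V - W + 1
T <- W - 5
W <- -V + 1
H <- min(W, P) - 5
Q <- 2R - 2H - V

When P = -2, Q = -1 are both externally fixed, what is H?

-7

Setting P = -2, Q = -1 by intervention discards those variables' equations.
W = -V + 1  [with V=-1]  = 2
H = min(W, P) - 5  [with W=2, P=-2]  = -7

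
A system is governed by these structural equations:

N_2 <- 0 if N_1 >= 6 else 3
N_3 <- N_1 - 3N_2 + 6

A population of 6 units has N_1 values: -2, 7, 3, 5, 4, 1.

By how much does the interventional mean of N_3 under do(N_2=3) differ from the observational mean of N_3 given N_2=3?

Under do(N_2=3), N_2's equation is replaced by N_2=3 for every unit. Per-unit N_3: -5, 4, 0, 2, 1, -2. Mean = 0.
Conditioning on N_2=3 selects the 5 unit(s) with N_1 ∈ {-2, 3, 5, 4, 1}. Their N_3 values: -5, 0, 2, 1, -2. Mean = -0.8.
Difference = 0 − (-0.8) = 0.8.

0.8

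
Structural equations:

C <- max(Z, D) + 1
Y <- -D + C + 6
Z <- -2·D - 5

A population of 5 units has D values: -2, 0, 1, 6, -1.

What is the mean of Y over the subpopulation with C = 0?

7.5

Conditioning on C=0 selects the 2 unit(s) with D ∈ {-2, -1}. Their Y values: 8, 7. Mean = 7.5.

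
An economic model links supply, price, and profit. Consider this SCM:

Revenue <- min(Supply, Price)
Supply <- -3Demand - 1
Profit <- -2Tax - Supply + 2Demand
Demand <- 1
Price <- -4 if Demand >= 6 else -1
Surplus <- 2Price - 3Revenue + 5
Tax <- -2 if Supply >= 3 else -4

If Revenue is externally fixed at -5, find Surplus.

18

The intervention breaks the incoming arrows to Revenue: Revenue <- min(Supply, Price) no longer applies, and Revenue = -5.
Price = -4 if Demand >= 6 else -1  [with Demand=1]  = -1
Surplus = 2Price - 3Revenue + 5  [with Price=-1, Revenue=-5]  = 18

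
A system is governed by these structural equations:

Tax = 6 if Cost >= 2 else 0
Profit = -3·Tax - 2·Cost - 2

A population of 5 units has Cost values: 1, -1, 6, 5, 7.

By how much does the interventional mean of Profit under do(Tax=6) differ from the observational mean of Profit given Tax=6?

The intervention sets Tax=6 in all 5 units regardless of Cost. Recomputing Profit per unit gives -22, -18, -32, -30, -34; average -27.2.
Conditioning on Tax=6 selects the 3 unit(s) with Cost ∈ {6, 5, 7}. Their Profit values: -32, -30, -34. Mean = -32.
Difference = -27.2 − (-32) = 4.8.

4.8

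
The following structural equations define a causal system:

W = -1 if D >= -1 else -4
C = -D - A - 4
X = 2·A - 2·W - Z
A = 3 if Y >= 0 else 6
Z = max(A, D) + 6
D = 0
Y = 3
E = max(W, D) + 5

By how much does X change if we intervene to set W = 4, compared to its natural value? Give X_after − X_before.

-10

Intervening sets W = 4 and removes its equation (W = -1 if D >= -1 else -4).
A = 3 if Y >= 0 else 6  [with Y=3]  = 3
Z = max(A, D) + 6  [with A=3, D=0]  = 9
X = 2·A - 2·W - Z  [with A=3, W=4, Z=9]  = -11
Without intervention: A = 3 if Y >= 0 else 6  [with Y=3]  = 3; Z = max(A, D) + 6  [with A=3, D=0]  = 9; W = -1 if D >= -1 else -4  [with D=0]  = -1; X = 2·A - 2·W - Z  [with A=3, W=-1, Z=9]  = -1.
Change = -11 − (-1) = -10.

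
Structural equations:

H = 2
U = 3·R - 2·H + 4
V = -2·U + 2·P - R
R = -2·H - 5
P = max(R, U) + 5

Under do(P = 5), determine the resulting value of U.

-27

Under do(P=5), the mechanism P = max(R, U) + 5 is discarded; P is fixed at 5.
Since U is not a descendant of the intervened variable, it is unaffected.
R = -2·H - 5  [with H=2]  = -9
U = 3·R - 2·H + 4  [with R=-9, H=2]  = -27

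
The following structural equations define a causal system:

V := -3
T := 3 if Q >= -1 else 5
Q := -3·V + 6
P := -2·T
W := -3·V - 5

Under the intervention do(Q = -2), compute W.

4

The intervention breaks the incoming arrows to Q: Q := -3·V + 6 no longer applies, and Q = -2.
Since W is not a descendant of the intervened variable, it is unaffected.
W = -3·V - 5  [with V=-3]  = 4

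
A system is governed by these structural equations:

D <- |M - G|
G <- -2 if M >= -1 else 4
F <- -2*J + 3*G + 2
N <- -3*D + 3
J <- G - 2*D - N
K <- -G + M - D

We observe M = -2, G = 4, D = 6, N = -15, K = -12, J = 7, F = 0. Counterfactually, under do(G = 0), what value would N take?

Under do(G=0), the mechanism G <- -2 if M >= -1 else 4 is discarded; G is fixed at 0.
D = |M - G|  [with M=-2, G=0]  = 2
N = -3*D + 3  [with D=2]  = -3

-3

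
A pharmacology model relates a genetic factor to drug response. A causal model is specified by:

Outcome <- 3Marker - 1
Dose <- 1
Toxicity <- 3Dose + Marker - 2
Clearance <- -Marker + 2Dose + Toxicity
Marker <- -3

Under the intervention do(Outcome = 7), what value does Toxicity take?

do(Outcome=7) replaces the equation Outcome <- 3Marker - 1 with the constant Outcome = 7.
Toxicity is not downstream of the intervention, so its value is determined by the original equations.
Toxicity = 3Dose + Marker - 2  [with Dose=1, Marker=-3]  = -2

-2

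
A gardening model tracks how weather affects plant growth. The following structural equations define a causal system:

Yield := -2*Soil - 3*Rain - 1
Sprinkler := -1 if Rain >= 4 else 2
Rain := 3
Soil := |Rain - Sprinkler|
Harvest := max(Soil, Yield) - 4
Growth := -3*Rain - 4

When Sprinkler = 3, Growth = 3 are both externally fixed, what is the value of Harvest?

The joint intervention fixes Sprinkler = 3, Growth = 3, removing each variable's own equation.
Soil = |Rain - Sprinkler|  [with Rain=3, Sprinkler=3]  = 0
Yield = -2*Soil - 3*Rain - 1  [with Soil=0, Rain=3]  = -10
Harvest = max(Soil, Yield) - 4  [with Soil=0, Yield=-10]  = -4

-4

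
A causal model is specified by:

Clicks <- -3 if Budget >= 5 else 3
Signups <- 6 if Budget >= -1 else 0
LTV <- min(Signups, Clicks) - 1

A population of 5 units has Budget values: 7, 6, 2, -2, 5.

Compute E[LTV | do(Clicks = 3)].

1.4

Every unit gets Clicks=3 under the intervention. LTV values become 2, 2, 2, -1, 2; E[LTV|do(Clicks=3)] = 1.4.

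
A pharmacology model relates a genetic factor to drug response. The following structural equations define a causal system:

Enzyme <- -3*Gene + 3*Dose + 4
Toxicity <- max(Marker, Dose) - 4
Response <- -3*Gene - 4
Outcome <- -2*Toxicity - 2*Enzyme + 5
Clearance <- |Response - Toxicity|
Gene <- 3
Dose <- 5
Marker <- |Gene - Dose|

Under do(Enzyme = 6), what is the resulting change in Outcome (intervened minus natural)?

8

The intervention breaks the incoming arrows to Enzyme: Enzyme <- -3*Gene + 3*Dose + 4 no longer applies, and Enzyme = 6.
Marker = |Gene - Dose|  [with Gene=3, Dose=5]  = 2
Toxicity = max(Marker, Dose) - 4  [with Marker=2, Dose=5]  = 1
Outcome = -2*Toxicity - 2*Enzyme + 5  [with Toxicity=1, Enzyme=6]  = -9
Without intervention: Enzyme = -3*Gene + 3*Dose + 4  [with Gene=3, Dose=5]  = 10; Marker = |Gene - Dose|  [with Gene=3, Dose=5]  = 2; Toxicity = max(Marker, Dose) - 4  [with Marker=2, Dose=5]  = 1; Outcome = -2*Toxicity - 2*Enzyme + 5  [with Toxicity=1, Enzyme=10]  = -17.
Change = -9 − (-17) = 8.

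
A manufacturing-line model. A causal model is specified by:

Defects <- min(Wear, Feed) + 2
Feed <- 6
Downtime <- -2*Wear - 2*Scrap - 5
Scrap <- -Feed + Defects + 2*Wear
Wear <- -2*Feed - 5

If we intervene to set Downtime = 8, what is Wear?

Under do(Downtime=8), the mechanism Downtime <- -2*Wear - 2*Scrap - 5 is discarded; Downtime is fixed at 8.
No directed path runs from Downtime to Wear, so Wear keeps its natural value.
Wear = -2*Feed - 5  [with Feed=6]  = -17

-17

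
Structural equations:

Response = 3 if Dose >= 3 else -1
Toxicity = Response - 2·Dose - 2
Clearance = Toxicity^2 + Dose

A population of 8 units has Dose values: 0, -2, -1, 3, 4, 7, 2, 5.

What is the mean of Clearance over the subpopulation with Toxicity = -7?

52

E[Clearance|Toxicity=-7] averages over only the 2 units with Toxicity=-7 (Dose = 4, 2): Clearance = 53, 51, mean 52.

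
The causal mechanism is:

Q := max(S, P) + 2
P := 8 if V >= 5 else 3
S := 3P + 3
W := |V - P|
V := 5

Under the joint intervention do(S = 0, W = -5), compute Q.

10

The joint intervention fixes S = 0, W = -5, removing each variable's own equation.
P = 8 if V >= 5 else 3  [with V=5]  = 8
Q = max(S, P) + 2  [with S=0, P=8]  = 10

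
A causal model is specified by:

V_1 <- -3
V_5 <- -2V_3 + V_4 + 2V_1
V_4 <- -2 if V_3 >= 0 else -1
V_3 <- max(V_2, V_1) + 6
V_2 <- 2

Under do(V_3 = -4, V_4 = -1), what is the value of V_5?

1

Setting V_3 = -4, V_4 = -1 by intervention discards those variables' equations.
V_5 = -2V_3 + V_4 + 2V_1  [with V_3=-4, V_4=-1, V_1=-3]  = 1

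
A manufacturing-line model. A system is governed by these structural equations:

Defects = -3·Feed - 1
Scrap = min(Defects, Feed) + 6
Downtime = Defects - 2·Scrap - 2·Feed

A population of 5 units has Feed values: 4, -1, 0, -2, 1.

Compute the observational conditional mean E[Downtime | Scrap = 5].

Conditioning on Scrap=5 selects the 2 unit(s) with Feed ∈ {-1, 0}. Their Downtime values: -6, -11. Mean = -8.5.

-8.5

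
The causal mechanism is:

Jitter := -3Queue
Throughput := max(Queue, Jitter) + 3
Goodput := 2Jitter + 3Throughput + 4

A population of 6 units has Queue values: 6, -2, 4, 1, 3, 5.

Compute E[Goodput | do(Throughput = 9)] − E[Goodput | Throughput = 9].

-5

do(Throughput=9) breaks Throughput's dependence on Queue. With Throughput=9 fixed, Goodput across the units is -5, 43, 7, 25, 13, 1, mean 14.
Observing Throughput=9 restricts to units where Throughput's equation naturally yields 9: Queue ∈ {6, -2}. In that subpopulation Goodput = -5, 43, mean 19.
Difference = 14 − 19 = -5.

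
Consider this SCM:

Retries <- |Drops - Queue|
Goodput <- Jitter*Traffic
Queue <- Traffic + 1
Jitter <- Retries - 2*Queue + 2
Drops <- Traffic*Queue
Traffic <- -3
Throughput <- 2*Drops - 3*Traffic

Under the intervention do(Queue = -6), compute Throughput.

45

Under do(Queue=-6), the mechanism Queue <- Traffic + 1 is discarded; Queue is fixed at -6.
Drops = Traffic*Queue  [with Traffic=-3, Queue=-6]  = 18
Throughput = 2*Drops - 3*Traffic  [with Drops=18, Traffic=-3]  = 45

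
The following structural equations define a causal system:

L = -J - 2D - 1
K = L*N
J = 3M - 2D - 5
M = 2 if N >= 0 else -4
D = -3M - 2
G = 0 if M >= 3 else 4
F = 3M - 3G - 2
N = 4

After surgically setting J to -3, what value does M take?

2

Under do(J=-3), the mechanism J = 3M - 2D - 5 is discarded; J is fixed at -3.
No directed path runs from J to M, so M keeps its natural value.
M = 2 if N >= 0 else -4  [with N=4]  = 2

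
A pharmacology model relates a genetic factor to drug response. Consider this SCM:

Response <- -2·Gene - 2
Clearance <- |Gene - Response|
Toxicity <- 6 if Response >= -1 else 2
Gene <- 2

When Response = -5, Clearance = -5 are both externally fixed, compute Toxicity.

The joint intervention fixes Response = -5, Clearance = -5, removing each variable's own equation.
Toxicity = 6 if Response >= -1 else 2  [with Response=-5]  = 2

2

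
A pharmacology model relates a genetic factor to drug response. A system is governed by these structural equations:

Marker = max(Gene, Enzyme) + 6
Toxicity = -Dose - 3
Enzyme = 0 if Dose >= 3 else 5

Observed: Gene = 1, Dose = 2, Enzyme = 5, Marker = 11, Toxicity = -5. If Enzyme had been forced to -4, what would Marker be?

The intervention breaks the incoming arrows to Enzyme: Enzyme = 0 if Dose >= 3 else 5 no longer applies, and Enzyme = -4.
Marker = max(Gene, Enzyme) + 6  [with Gene=1, Enzyme=-4]  = 7

7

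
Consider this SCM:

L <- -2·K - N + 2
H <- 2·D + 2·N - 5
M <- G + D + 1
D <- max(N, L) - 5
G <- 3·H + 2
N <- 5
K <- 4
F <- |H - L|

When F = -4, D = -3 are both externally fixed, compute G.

-1

Under do(F = -4, D = -3), each intervened variable's structural equation is replaced by its fixed value.
H = 2·D + 2·N - 5  [with D=-3, N=5]  = -1
G = 3·H + 2  [with H=-1]  = -1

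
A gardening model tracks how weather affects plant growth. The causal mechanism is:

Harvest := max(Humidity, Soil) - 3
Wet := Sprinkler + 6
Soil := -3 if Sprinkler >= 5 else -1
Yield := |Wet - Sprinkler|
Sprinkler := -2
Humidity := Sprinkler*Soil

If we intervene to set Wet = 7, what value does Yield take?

do(Wet=7) replaces the equation Wet := Sprinkler + 6 with the constant Wet = 7.
Yield = |Wet - Sprinkler|  [with Wet=7, Sprinkler=-2]  = 9

9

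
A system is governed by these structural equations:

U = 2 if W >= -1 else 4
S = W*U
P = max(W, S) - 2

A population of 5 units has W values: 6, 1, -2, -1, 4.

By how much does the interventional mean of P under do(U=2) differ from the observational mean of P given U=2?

Every unit gets U=2 under the intervention. P values become 10, 0, -4, -3, 6; E[P|do(U=2)] = 1.8.
Conditioning on U=2 selects the 4 unit(s) with W ∈ {6, 1, -1, 4}. Their P values: 10, 0, -3, 6. Mean = 3.25.
Difference = 1.8 − 3.25 = -1.45.

-1.45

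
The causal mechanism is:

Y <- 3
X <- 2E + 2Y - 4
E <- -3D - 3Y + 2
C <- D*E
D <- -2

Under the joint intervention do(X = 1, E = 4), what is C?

Under do(X = 1, E = 4), each intervened variable's structural equation is replaced by its fixed value.
C = D*E  [with D=-2, E=4]  = -8

-8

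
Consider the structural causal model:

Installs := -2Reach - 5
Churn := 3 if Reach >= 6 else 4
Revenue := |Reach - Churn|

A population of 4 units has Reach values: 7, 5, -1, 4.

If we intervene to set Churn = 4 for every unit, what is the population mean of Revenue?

2.25

do(Churn=4) breaks Churn's dependence on Reach. With Churn=4 fixed, Revenue across the units is 3, 1, 5, 0, mean 2.25.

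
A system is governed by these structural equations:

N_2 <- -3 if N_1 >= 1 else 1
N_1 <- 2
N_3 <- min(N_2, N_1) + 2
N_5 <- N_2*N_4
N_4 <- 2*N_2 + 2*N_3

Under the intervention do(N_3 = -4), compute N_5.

do(N_3=-4) replaces the equation N_3 <- min(N_2, N_1) + 2 with the constant N_3 = -4.
N_2 = -3 if N_1 >= 1 else 1  [with N_1=2]  = -3
N_4 = 2*N_2 + 2*N_3  [with N_2=-3, N_3=-4]  = -14
N_5 = N_2*N_4  [with N_2=-3, N_4=-14]  = 42

42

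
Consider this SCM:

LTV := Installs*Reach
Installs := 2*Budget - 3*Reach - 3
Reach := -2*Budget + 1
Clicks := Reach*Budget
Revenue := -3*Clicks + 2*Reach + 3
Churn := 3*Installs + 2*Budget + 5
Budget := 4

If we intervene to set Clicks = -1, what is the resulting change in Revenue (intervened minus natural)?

-81

The intervention breaks the incoming arrows to Clicks: Clicks := Reach*Budget no longer applies, and Clicks = -1.
Reach = -2*Budget + 1  [with Budget=4]  = -7
Revenue = -3*Clicks + 2*Reach + 3  [with Clicks=-1, Reach=-7]  = -8
Without intervention: Reach = -2*Budget + 1  [with Budget=4]  = -7; Clicks = Reach*Budget  [with Reach=-7, Budget=4]  = -28; Revenue = -3*Clicks + 2*Reach + 3  [with Clicks=-28, Reach=-7]  = 73.
Change = -8 − 73 = -81.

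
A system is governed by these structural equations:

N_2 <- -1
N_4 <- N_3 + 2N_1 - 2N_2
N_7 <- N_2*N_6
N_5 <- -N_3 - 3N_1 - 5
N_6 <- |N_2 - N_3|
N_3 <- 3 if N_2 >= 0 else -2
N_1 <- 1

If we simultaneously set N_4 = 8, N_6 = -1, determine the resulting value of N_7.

Setting N_4 = 8, N_6 = -1 by intervention discards those variables' equations.
N_7 = N_2*N_6  [with N_2=-1, N_6=-1]  = 1

1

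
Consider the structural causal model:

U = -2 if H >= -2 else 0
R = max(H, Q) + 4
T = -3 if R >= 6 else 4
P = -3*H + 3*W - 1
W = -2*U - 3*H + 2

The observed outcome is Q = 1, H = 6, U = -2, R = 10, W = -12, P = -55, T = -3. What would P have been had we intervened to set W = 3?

The intervention breaks the incoming arrows to W: W = -2*U - 3*H + 2 no longer applies, and W = 3.
P = -3*H + 3*W - 1  [with H=6, W=3]  = -10

-10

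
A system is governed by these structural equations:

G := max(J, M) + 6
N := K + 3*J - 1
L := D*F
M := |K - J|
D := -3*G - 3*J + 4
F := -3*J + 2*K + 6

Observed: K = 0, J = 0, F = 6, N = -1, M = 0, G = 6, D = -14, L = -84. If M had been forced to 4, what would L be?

-156

do(M=4) replaces the equation M := |K - J| with the constant M = 4.
F = -3*J + 2*K + 6  [with J=0, K=0]  = 6
G = max(J, M) + 6  [with J=0, M=4]  = 10
D = -3*G - 3*J + 4  [with G=10, J=0]  = -26
L = D*F  [with D=-26, F=6]  = -156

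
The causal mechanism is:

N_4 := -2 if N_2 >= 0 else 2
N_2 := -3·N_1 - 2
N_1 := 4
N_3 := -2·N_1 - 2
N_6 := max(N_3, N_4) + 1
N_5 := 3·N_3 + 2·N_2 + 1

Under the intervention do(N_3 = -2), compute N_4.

The intervention breaks the incoming arrows to N_3: N_3 := -2·N_1 - 2 no longer applies, and N_3 = -2.
N_4 is not downstream of the intervention, so its value is determined by the original equations.
N_2 = -3·N_1 - 2  [with N_1=4]  = -14
N_4 = -2 if N_2 >= 0 else 2  [with N_2=-14]  = 2

2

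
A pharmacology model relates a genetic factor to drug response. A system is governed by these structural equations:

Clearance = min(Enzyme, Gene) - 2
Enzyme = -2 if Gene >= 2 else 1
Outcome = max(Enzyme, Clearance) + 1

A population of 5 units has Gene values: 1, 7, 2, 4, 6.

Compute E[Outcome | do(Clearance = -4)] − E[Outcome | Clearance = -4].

0.6

Every unit gets Clearance=-4 under the intervention. Outcome values become 2, -1, -1, -1, -1; E[Outcome|do(Clearance=-4)] = -0.4.
E[Outcome|Clearance=-4] averages over only the 4 units with Clearance=-4 (Gene = 7, 2, 4, 6): Outcome = -1, -1, -1, -1, mean -1.
Difference = -0.4 − (-1) = 0.6.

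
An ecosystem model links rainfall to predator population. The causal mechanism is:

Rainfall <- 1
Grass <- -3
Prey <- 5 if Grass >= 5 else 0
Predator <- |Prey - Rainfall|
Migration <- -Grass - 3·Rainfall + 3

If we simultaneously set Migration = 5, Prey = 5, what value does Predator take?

Under do(Migration = 5, Prey = 5), each intervened variable's structural equation is replaced by its fixed value.
Predator = |Prey - Rainfall|  [with Prey=5, Rainfall=1]  = 4

4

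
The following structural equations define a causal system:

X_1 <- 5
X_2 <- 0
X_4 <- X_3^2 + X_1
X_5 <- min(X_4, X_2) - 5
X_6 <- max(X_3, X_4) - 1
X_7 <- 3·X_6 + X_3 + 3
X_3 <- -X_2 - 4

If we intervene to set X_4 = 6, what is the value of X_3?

Under do(X_4=6), the mechanism X_4 <- X_3^2 + X_1 is discarded; X_4 is fixed at 6.
Since X_3 is not a descendant of the intervened variable, it is unaffected.
X_3 = -X_2 - 4  [with X_2=0]  = -4

-4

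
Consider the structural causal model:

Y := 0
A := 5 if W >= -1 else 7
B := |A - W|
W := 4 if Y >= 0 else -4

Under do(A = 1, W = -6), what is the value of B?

7

The joint intervention fixes A = 1, W = -6, removing each variable's own equation.
B = |A - W|  [with A=1, W=-6]  = 7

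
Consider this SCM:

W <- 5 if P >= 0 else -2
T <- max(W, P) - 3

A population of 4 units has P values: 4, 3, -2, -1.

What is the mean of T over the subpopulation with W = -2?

E[T|W=-2] averages over only the 2 units with W=-2 (P = -2, -1): T = -5, -4, mean -4.5.

-4.5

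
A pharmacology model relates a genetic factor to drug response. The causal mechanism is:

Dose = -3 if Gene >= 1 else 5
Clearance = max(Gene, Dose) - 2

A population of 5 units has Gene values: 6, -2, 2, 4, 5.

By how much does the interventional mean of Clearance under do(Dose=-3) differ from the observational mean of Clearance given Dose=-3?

Under do(Dose=-3), Dose's equation is replaced by Dose=-3 for every unit. Per-unit Clearance: 4, -4, 0, 2, 3. Mean = 1.
Observing Dose=-3 restricts to units where Dose's equation naturally yields -3: Gene ∈ {6, 2, 4, 5}. In that subpopulation Clearance = 4, 0, 2, 3, mean 2.25.
Difference = 1 − 2.25 = -1.25.

-1.25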